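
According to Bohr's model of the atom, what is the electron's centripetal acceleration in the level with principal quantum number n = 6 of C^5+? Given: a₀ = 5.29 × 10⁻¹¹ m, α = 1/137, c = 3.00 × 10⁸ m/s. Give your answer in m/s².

r = n²a₀/Z = 3.17 × 10⁻¹⁰ m, v = Zαc/n = 2.19 × 10⁶ m/s
a = v²/r = (2.19 × 10⁶)² / 3.17 × 10⁻¹⁰ = 1.51 × 10²² m/s²

1.51 × 10²² m/s²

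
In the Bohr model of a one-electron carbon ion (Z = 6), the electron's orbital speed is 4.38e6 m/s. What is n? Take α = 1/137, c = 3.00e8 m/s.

v_n = Zαc/n ⇒ n = Zαc/v = 6 × 0.00730 × 3.00e8 / 4.38e6 ≈ 3.00
n = 3

3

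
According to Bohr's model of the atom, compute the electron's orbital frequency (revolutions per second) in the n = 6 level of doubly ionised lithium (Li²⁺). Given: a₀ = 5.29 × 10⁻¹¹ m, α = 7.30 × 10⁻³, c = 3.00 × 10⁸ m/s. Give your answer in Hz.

2.75 × 10¹⁴ Hz

r = n²a₀/Z = 6.35 × 10⁻¹⁰ m, v = Zαc/n = 1.09 × 10⁶ m/s
f = v/(2πr) = 2.75 × 10¹⁴ Hz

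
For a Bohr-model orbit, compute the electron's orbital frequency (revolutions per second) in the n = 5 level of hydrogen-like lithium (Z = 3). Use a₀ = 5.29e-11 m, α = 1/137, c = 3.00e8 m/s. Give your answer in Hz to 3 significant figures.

r = n²a₀/Z = 4.41e-10 m, v = Zαc/n = 1.31e6 m/s
f = v/(2πr) = 4.74e14 Hz

4.74e14 Hz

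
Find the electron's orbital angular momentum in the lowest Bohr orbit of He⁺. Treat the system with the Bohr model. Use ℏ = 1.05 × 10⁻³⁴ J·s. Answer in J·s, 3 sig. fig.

1.05 × 10⁻³⁴ J·s

L_n = nℏ = 1 × 1.05 × 10⁻³⁴ = 1.05 × 10⁻³⁴ J·s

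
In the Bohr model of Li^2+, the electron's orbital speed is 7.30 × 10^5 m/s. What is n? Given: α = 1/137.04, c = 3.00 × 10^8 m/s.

9

v_n = Zαc/n ⇒ n = Zαc/v = 3 × 0.00730 × 3.00 × 10^8 / 7.30 × 10^5 ≈ 9.00
n = 9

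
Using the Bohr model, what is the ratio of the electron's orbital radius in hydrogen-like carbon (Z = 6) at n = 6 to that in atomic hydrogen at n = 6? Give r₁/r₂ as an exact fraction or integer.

r ∝ Z^-1 · n^2
r₁/r₂ = (6/1)^-1 · (6/6)^2 = 1/6

1/6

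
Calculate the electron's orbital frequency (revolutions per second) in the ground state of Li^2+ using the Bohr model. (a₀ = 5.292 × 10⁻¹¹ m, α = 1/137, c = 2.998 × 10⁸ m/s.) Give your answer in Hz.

5.923 × 10¹⁶ Hz

r = n²a₀/Z = 1.764 × 10⁻¹¹ m, v = Zαc/n = 6.565 × 10⁶ m/s
f = v/(2πr) = 5.923 × 10¹⁶ Hz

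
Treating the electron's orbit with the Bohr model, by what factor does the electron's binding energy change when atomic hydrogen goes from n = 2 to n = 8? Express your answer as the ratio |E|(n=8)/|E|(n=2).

1/16

|E| ∝ Z^2 · n^-2; with Z fixed, |E| ∝ n^-2.
|E|(n=8)/|E|(n=2) = (8/2)^-2 = 1/16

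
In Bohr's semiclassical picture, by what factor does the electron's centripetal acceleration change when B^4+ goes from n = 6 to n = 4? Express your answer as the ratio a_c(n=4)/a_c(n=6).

a_c ∝ Z^3 · n^-4; with Z fixed, a_c ∝ n^-4.
a_c(n=4)/a_c(n=6) = (4/6)^-4 = 81/16

81/16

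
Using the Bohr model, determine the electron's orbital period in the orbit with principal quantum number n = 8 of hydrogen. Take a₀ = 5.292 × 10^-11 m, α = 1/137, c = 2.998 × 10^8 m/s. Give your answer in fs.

77.80 fs

r = n²a₀/Z = 8²·5.292 × 10^-11/1 = 3.387 × 10^-9 m
v = Zαc/n = 1·0.007299·2.998 × 10^8/8 = 2.735 × 10^5 m/s
T = 2πr/v = 7.780 × 10^-14 s = 77.80 fs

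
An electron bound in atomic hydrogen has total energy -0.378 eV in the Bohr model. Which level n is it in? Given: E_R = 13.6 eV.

E_n = −E_R Z²/n² ⇒ n² = E_R Z²/(−E_n) = 13.6 × 1² / 0.378 ≈ 35.98
n = 6

6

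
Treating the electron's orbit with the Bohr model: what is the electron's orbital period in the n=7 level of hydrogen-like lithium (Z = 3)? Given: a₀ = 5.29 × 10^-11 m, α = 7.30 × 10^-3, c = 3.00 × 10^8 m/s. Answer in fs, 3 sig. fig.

5.78 fs

r = n²a₀/Z = 7²·5.29 × 10^-11/3 = 8.64 × 10^-10 m
v = Zαc/n = 3·0.00730·3.00 × 10^8/7 = 9.39 × 10^5 m/s
T = 2πr/v = 5.78 × 10^-15 s = 5.78 fs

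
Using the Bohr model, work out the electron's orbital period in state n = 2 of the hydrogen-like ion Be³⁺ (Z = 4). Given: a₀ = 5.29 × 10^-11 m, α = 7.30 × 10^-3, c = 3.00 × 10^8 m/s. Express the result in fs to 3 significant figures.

r = n²a₀/Z = 2²·5.29 × 10^-11/4 = 5.29 × 10^-11 m
v = Zαc/n = 4·0.00730·3.00 × 10^8/2 = 4.38 × 10^6 m/s
T = 2πr/v = 7.59 × 10^-17 s = 0.0759 fs

0.0759 fs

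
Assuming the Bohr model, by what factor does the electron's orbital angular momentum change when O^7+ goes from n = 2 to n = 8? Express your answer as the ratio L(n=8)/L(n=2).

4

L = nℏ depends only on n, so L ∝ n.
L(n=8)/L(n=2) = (8/2)^1 = 4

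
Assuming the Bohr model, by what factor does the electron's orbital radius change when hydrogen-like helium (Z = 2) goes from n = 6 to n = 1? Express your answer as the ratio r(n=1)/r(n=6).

r ∝ Z^-1 · n^2; with Z fixed, r ∝ n^2.
r(n=1)/r(n=6) = (1/6)^2 = 1/36

1/36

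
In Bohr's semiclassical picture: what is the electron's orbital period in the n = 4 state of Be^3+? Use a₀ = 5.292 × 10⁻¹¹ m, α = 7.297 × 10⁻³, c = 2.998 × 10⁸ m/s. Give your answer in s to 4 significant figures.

r = n²a₀/Z = 4²·5.292 × 10⁻¹¹/4 = 2.117 × 10⁻¹⁰ m
v = Zαc/n = 4·0.007297·2.998 × 10⁸/4 = 2.188 × 10⁶ m/s
T = 2πr/v = 6.080 × 10⁻¹⁶ s

6.080 × 10⁻¹⁶ s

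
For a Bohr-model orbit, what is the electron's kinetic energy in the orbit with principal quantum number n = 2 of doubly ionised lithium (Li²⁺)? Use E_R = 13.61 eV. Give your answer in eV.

30.62 eV

For a Coulomb orbit the virial theorem gives K = −E_n.
E_n = −E_R·Z²/n², so K = E_R·Z²/n² = 13.61 × 3²/2² = 30.62 eV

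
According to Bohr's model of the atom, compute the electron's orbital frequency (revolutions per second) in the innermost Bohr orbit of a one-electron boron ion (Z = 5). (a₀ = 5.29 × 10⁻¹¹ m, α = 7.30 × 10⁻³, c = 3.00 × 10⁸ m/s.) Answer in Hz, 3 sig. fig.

r = n²a₀/Z = 1.06 × 10⁻¹¹ m, v = Zαc/n = 1.09 × 10⁷ m/s
f = v/(2πr) = 1.65 × 10¹⁷ Hz

1.65 × 10¹⁷ Hz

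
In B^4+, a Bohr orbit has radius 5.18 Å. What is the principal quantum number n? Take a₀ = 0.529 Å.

7

r_n = n²a₀/Z ⇒ n² = rZ/a₀ = 5.18 × 5 / 0.529 ≈ 48.96
n = 7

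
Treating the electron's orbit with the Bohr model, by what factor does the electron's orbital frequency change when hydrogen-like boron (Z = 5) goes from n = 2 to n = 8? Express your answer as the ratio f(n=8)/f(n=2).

1/64

f ∝ Z^2 · n^-3; with Z fixed, f ∝ n^-3.
f(n=8)/f(n=2) = (8/2)^-3 = 1/64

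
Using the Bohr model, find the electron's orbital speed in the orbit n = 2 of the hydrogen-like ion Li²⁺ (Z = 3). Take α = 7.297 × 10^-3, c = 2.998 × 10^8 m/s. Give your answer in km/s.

3281 km/s

v_n = Zαc/n = 3 × 0.007297 × 2.998 × 10^8 / 2
    = 3281 km/s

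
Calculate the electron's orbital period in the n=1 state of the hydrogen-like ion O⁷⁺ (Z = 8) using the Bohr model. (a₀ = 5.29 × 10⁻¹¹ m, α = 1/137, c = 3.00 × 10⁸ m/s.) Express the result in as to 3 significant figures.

2.37 as

r = n²a₀/Z = 1²·5.29 × 10⁻¹¹/8 = 6.61 × 10⁻¹² m
v = Zαc/n = 8·0.00730·3.00 × 10⁸/1 = 1.75 × 10⁷ m/s
T = 2πr/v = 2.37 × 10⁻¹⁸ s = 2.37 as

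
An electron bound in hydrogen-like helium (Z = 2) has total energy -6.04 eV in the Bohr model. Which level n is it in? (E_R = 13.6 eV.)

3

E_n = −E_R Z²/n² ⇒ n² = E_R Z²/(−E_n) = 13.6 × 2² / 6.04 ≈ 9.01
n = 3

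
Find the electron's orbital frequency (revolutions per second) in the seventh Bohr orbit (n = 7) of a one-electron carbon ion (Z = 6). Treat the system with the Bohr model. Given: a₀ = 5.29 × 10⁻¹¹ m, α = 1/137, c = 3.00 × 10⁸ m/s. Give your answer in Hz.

6.91 × 10¹⁴ Hz

r = n²a₀/Z = 4.32 × 10⁻¹⁰ m, v = Zαc/n = 1.88 × 10⁶ m/s
f = v/(2πr) = 6.91 × 10¹⁴ Hz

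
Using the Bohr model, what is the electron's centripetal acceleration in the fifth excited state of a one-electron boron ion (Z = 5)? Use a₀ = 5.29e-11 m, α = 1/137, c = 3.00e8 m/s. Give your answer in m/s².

8.74e21 m/s²

r = n²a₀/Z = 3.81e-10 m, v = Zαc/n = 1.82e6 m/s
a = v²/r = (1.82e6)² / 3.81e-10 = 8.74e21 m/s²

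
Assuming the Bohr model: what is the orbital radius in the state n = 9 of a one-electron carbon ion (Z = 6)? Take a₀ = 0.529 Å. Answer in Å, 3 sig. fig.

r_n = n²a₀/Z = 9² × 0.529 / 6
    = 81 × 0.529 / 6 = 7.14 Å

7.14 Å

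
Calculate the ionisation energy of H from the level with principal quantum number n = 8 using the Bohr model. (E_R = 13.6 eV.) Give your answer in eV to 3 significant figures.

0.212 eV

E_n = −E_R·Z²/n² = −13.6 × 1²/8² eV = -0.212 eV
Ionisation energy = −E_n = 0.212 eV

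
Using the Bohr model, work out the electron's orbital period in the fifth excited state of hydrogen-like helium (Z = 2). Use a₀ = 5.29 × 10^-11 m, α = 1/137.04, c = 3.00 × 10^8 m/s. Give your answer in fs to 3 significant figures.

r = n²a₀/Z = 6²·5.29 × 10^-11/2 = 9.52 × 10^-10 m
v = Zαc/n = 2·0.00730·3.00 × 10^8/6 = 7.30 × 10^5 m/s
T = 2πr/v = 8.20 × 10^-15 s = 8.20 fs

8.20 fs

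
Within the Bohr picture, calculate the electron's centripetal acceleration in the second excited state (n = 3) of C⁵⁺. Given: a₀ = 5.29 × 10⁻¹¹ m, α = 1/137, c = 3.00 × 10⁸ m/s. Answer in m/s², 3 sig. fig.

r = n²a₀/Z = 7.94 × 10⁻¹¹ m, v = Zαc/n = 4.38 × 10⁶ m/s
a = v²/r = (4.38 × 10⁶)² / 7.94 × 10⁻¹¹ = 2.42 × 10²³ m/s²

2.42 × 10²³ m/s²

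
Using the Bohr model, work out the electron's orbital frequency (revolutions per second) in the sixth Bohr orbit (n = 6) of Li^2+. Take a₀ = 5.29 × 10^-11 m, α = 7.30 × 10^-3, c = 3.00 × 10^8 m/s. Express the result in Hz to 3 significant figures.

2.75 × 10^14 Hz

r = n²a₀/Z = 6.35 × 10^-10 m, v = Zαc/n = 1.09 × 10^6 m/s
f = v/(2πr) = 2.75 × 10^14 Hz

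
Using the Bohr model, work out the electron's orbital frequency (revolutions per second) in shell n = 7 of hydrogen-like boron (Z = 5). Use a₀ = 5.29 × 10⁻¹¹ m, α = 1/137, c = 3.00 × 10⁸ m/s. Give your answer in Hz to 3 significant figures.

4.80 × 10¹⁴ Hz

r = n²a₀/Z = 5.18 × 10⁻¹⁰ m, v = Zαc/n = 1.56 × 10⁶ m/s
f = v/(2πr) = 4.80 × 10¹⁴ Hz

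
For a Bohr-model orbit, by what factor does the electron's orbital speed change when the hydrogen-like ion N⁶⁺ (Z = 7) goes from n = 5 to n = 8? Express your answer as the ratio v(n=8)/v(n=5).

5/8

v ∝ Z^1 · n^-1; with Z fixed, v ∝ n^-1.
v(n=8)/v(n=5) = (8/5)^-1 = 5/8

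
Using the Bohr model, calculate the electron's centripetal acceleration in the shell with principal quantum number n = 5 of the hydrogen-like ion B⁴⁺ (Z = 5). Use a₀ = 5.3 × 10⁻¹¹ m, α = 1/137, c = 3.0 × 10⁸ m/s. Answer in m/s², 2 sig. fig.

1.8 × 10²² m/s²

r = n²a₀/Z = 2.6 × 10⁻¹⁰ m, v = Zαc/n = 2.2 × 10⁶ m/s
a = v²/r = (2.2 × 10⁶)² / 2.6 × 10⁻¹⁰ = 1.8 × 10²² m/s²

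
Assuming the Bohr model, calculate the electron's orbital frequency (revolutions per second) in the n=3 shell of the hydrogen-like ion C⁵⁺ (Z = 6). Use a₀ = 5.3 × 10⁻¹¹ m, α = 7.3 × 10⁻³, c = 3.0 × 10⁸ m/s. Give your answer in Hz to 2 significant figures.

r = n²a₀/Z = 8.0 × 10⁻¹¹ m, v = Zαc/n = 4.4 × 10⁶ m/s
f = v/(2πr) = 8.8 × 10¹⁵ Hz

8.8 × 10¹⁵ Hz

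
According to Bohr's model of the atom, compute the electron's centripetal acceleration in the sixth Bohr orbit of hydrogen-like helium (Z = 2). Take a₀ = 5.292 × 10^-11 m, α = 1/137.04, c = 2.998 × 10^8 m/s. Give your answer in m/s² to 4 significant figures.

r = n²a₀/Z = 9.526 × 10^-10 m, v = Zαc/n = 7.292 × 10^5 m/s
a = v²/r = (7.292 × 10^5)² / 9.526 × 10^-10 = 5.583 × 10^20 m/s²

5.583 × 10^20 m/s²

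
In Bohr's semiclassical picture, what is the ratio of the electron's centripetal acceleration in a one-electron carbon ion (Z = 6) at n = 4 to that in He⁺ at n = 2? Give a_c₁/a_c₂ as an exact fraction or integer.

27/16

a_c ∝ Z^3 · n^-4
a_c₁/a_c₂ = (6/2)^3 · (4/2)^-4 = 27/16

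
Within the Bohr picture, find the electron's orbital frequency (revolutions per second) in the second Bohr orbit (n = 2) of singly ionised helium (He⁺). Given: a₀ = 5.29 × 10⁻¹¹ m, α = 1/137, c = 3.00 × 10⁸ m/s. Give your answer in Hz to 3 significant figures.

r = n²a₀/Z = 1.06 × 10⁻¹⁰ m, v = Zαc/n = 2.19 × 10⁶ m/s
f = v/(2πr) = 3.29 × 10¹⁵ Hz

3.29 × 10¹⁵ Hz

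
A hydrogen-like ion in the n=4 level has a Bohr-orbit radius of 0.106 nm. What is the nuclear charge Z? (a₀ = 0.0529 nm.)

r_n = n²a₀/Z ⇒ Z = n²a₀/r = 4² × 0.0529 / 0.106 ≈ 7.98
Z = 8

8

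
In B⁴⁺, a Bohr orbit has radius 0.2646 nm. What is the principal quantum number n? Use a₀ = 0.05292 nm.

5

r_n = n²a₀/Z ⇒ n² = rZ/a₀ = 0.2646 × 5 / 0.05292 ≈ 25.00
n = 5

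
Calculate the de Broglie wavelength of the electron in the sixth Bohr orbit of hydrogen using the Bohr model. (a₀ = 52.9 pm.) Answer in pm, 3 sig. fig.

The Bohr quantisation condition is nλ = 2πr_n.
r_n = n²a₀/Z = 1900 pm
λ = 2πr_n/n = 2π·1900/6 = 1990 pm

1990 pm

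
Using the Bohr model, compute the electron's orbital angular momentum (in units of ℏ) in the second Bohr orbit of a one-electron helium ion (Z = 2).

L_n = nℏ, so L/ℏ = n = 2.

2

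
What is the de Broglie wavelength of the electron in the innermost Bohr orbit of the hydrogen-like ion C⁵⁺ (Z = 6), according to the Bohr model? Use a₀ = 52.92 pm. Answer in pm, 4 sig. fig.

55.42 pm

The Bohr quantisation condition is nλ = 2πr_n.
r_n = n²a₀/Z = 8.820 pm
λ = 2πr_n/n = 2π·8.820/1 = 55.42 pm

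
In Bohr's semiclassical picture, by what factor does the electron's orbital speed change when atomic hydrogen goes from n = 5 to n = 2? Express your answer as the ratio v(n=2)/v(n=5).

5/2

v ∝ Z^1 · n^-1; with Z fixed, v ∝ n^-1.
v(n=2)/v(n=5) = (2/5)^-1 = 5/2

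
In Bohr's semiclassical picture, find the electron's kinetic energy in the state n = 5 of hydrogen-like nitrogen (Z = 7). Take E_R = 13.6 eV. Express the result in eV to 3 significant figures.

26.7 eV

For a Coulomb orbit the virial theorem gives K = −E_n.
E_n = −E_R·Z²/n², so K = E_R·Z²/n² = 13.6 × 7²/5² = 26.7 eV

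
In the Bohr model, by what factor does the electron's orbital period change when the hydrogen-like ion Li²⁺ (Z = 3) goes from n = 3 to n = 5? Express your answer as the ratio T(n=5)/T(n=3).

T ∝ Z^-2 · n^3; with Z fixed, T ∝ n^3.
T(n=5)/T(n=3) = (5/3)^3 = 125/27

125/27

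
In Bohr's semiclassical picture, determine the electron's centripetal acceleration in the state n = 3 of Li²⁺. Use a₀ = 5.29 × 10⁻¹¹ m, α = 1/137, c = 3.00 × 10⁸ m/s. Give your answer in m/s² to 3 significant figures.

3.02 × 10²² m/s²

r = n²a₀/Z = 1.59 × 10⁻¹⁰ m, v = Zαc/n = 2.19 × 10⁶ m/s
a = v²/r = (2.19 × 10⁶)² / 1.59 × 10⁻¹⁰ = 3.02 × 10²² m/s²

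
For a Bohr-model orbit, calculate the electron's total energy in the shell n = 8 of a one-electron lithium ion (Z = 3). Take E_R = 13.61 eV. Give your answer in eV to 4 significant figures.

E_n = −E_R·Z²/n² = −13.61 × 3²/8² = -1.914 eV

-1.914 eV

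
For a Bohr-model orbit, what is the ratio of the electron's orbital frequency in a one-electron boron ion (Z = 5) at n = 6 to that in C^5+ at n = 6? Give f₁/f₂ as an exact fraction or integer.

25/36

f ∝ Z^2 · n^-3
f₁/f₂ = (5/6)^2 · (6/6)^-3 = 25/36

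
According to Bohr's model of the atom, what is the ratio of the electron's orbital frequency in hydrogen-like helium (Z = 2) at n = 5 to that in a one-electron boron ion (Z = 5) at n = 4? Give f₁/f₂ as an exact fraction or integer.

256/3125

f ∝ Z^2 · n^-3
f₁/f₂ = (2/5)^2 · (5/4)^-3 = 256/3125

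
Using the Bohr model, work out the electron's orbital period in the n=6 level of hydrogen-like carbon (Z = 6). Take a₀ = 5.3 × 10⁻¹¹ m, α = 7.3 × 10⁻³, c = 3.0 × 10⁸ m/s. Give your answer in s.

9.1 × 10⁻¹⁶ s

r = n²a₀/Z = 6²·5.3 × 10⁻¹¹/6 = 3.2 × 10⁻¹⁰ m
v = Zαc/n = 6·0.0073·3.0 × 10⁸/6 = 2.2 × 10⁶ m/s
T = 2πr/v = 9.1 × 10⁻¹⁶ s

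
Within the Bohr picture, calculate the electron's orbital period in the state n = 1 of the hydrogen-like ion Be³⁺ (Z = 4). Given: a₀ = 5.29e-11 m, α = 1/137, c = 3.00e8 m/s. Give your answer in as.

r = n²a₀/Z = 1²·5.29e-11/4 = 1.32e-11 m
v = Zαc/n = 4·0.00730·3.00e8/1 = 8.76e6 m/s
T = 2πr/v = 9.49e-18 s = 9.49 as

9.49 as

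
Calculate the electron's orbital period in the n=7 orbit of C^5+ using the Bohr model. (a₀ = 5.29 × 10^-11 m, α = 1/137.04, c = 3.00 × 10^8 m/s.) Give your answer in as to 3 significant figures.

r = n²a₀/Z = 7²·5.29 × 10^-11/6 = 4.32 × 10^-10 m
v = Zαc/n = 6·0.00730·3.00 × 10^8/7 = 1.88 × 10^6 m/s
T = 2πr/v = 1.45 × 10^-15 s = 1450 as

1450 as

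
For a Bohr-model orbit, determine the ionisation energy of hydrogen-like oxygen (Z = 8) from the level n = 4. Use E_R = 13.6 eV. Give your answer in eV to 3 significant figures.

54.4 eV

E_n = −E_R·Z²/n² = −13.6 × 8²/4² eV = -54.4 eV
Ionisation energy = −E_n = 54.4 eV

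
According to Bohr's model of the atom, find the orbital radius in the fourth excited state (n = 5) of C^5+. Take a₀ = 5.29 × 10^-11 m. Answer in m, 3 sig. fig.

r_n = n²a₀/Z = 5² × 5.29 × 10^-11 / 6
    = 25 × 5.29 × 10^-11 / 6 = 2.20 × 10^-10 m

2.20 × 10^-10 m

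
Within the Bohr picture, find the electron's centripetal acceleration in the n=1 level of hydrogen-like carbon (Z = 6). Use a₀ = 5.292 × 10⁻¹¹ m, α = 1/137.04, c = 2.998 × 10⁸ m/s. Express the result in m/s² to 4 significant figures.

1.953 × 10²⁵ m/s²

r = n²a₀/Z = 8.820 × 10⁻¹² m, v = Zαc/n = 1.313 × 10⁷ m/s
a = v²/r = (1.313 × 10⁷)² / 8.820 × 10⁻¹² = 1.953 × 10²⁵ m/s²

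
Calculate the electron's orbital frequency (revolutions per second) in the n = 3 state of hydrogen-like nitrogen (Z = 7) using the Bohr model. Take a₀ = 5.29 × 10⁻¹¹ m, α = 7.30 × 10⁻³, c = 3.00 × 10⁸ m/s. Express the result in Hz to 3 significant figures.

r = n²a₀/Z = 6.80 × 10⁻¹¹ m, v = Zαc/n = 5.11 × 10⁶ m/s
f = v/(2πr) = 1.20 × 10¹⁶ Hz

1.20 × 10¹⁶ Hz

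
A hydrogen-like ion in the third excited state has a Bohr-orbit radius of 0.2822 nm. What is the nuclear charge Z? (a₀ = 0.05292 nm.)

3

r_n = n²a₀/Z ⇒ Z = n²a₀/r = 4² × 0.05292 / 0.2822 ≈ 3.00
Z = 3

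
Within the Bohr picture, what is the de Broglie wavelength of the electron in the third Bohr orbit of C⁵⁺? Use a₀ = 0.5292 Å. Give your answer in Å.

1.663 Å

The Bohr quantisation condition is nλ = 2πr_n.
r_n = n²a₀/Z = 0.7938 Å
λ = 2πr_n/n = 2π·0.7938/3 = 1.663 Å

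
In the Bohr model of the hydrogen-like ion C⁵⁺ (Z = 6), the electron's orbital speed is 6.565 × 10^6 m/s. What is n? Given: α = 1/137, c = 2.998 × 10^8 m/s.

v_n = Zαc/n ⇒ n = Zαc/v = 6 × 0.007299 × 2.998 × 10^8 / 6.565 × 10^6 ≈ 2.00
n = 2

2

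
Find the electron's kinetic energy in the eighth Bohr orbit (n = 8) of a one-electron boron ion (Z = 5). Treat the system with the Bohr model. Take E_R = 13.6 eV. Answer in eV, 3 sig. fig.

For a Coulomb orbit the virial theorem gives K = −E_n.
E_n = −E_R·Z²/n², so K = E_R·Z²/n² = 13.6 × 5²/8² = 5.31 eV

5.31 eV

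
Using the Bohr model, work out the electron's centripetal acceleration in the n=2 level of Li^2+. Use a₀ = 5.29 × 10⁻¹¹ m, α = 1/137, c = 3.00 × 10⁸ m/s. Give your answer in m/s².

1.53 × 10²³ m/s²

r = n²a₀/Z = 7.05 × 10⁻¹¹ m, v = Zαc/n = 3.28 × 10⁶ m/s
a = v²/r = (3.28 × 10⁶)² / 7.05 × 10⁻¹¹ = 1.53 × 10²³ m/s²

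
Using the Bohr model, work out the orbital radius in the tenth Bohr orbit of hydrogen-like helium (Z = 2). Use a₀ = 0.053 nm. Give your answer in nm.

2.6 nm

r_n = n²a₀/Z = 10² × 0.053 / 2
    = 100 × 0.053 / 2 = 2.6 nm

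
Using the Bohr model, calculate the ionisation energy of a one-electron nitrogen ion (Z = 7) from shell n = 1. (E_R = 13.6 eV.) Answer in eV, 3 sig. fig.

E_n = −E_R·Z²/n² = −13.6 × 7²/1² eV = -666 eV
Ionisation energy = −E_n = 666 eV

666 eV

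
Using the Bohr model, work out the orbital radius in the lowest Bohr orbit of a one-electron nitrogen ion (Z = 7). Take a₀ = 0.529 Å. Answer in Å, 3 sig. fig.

r_n = n²a₀/Z = 1² × 0.529 / 7
    = 1 × 0.529 / 7 = 0.0756 Å

0.0756 Å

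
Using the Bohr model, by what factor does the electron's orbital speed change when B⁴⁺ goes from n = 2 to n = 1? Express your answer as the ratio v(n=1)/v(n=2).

v ∝ Z^1 · n^-1; with Z fixed, v ∝ n^-1.
v(n=1)/v(n=2) = (1/2)^-1 = 2

2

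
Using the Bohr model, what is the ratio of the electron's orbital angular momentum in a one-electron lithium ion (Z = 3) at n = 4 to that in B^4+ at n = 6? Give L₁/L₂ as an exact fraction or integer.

L = nℏ is independent of Z.
L₁/L₂ = n₁/n₂ = 4/6 = 2/3

2/3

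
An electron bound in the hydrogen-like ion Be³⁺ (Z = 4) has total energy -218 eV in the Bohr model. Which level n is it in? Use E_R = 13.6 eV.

1

E_n = −E_R Z²/n² ⇒ n² = E_R Z²/(−E_n) = 13.6 × 4² / 218 ≈ 1.00
n = 1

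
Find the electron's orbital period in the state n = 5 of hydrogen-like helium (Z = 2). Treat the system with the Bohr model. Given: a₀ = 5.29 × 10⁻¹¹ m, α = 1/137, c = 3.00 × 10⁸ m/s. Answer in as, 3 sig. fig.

r = n²a₀/Z = 5²·5.29 × 10⁻¹¹/2 = 6.61 × 10⁻¹⁰ m
v = Zαc/n = 2·0.00730·3.00 × 10⁸/5 = 8.76 × 10⁵ m/s
T = 2πr/v = 4.74 × 10⁻¹⁵ s = 4740 as

4740 as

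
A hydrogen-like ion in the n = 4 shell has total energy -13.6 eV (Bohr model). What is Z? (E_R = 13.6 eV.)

4

E_n = −E_R Z²/n² ⇒ Z² = −E_n n²/E_R = 13.6 × 4² / 13.6 ≈ 16.00
Z = 4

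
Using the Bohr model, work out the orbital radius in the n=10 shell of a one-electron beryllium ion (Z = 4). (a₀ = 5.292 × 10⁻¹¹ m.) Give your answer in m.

r_n = n²a₀/Z = 10² × 5.292 × 10⁻¹¹ / 4
    = 100 × 5.292 × 10⁻¹¹ / 4 = 1.323 × 10⁻⁹ m

1.323 × 10⁻⁹ m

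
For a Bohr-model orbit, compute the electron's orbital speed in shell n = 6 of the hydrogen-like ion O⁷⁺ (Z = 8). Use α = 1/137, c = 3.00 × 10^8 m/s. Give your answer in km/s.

v_n = Zαc/n = 8 × 0.00730 × 3.00 × 10^8 / 6
    = 2920 km/s

2920 km/s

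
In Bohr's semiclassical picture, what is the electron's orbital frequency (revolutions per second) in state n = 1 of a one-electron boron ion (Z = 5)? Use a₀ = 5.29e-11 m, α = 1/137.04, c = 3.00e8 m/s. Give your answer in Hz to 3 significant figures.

r = n²a₀/Z = 1.06e-11 m, v = Zαc/n = 1.09e7 m/s
f = v/(2πr) = 1.65e17 Hz

1.65e17 Hz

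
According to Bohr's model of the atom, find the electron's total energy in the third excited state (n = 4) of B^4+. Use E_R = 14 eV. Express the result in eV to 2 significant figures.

-22 eV

E_n = −E_R·Z²/n² = −14 × 5²/4² = -22 eV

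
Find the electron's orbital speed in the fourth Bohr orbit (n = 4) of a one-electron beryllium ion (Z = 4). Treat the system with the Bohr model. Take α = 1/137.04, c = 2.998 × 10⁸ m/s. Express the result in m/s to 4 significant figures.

v_n = Zαc/n = 4 × 0.007297 × 2.998 × 10⁸ / 4
    = 2.188 × 10⁶ m/s

2.188 × 10⁶ m/s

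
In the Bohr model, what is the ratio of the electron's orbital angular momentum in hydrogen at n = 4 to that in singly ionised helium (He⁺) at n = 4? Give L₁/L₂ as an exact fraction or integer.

L = nℏ is independent of Z.
L₁/L₂ = n₁/n₂ = 4/4 = 1

1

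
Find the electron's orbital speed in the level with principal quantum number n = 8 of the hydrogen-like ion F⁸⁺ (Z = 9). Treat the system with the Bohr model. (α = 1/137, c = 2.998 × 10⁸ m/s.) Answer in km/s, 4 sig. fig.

2462 km/s

v_n = Zαc/n = 9 × 0.007299 × 2.998 × 10⁸ / 8
    = 2462 km/s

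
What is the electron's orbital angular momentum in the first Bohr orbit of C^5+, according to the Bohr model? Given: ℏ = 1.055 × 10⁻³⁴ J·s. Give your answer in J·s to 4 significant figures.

L_n = nℏ = 1 × 1.055 × 10⁻³⁴ = 1.055 × 10⁻³⁴ J·s

1.055 × 10⁻³⁴ J·s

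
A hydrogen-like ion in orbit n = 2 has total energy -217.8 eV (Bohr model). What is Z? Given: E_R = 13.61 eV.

8

E_n = −E_R Z²/n² ⇒ Z² = −E_n n²/E_R = 217.8 × 2² / 13.61 ≈ 64.01
Z = 8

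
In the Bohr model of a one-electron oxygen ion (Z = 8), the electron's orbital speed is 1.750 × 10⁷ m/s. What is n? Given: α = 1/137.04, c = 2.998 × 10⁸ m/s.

1

v_n = Zαc/n ⇒ n = Zαc/v = 8 × 0.007297 × 2.998 × 10⁸ / 1.750 × 10⁷ ≈ 1.00
n = 1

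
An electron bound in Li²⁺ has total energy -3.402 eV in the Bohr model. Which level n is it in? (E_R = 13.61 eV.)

6

E_n = −E_R Z²/n² ⇒ n² = E_R Z²/(−E_n) = 13.61 × 3² / 3.402 ≈ 36.01
n = 6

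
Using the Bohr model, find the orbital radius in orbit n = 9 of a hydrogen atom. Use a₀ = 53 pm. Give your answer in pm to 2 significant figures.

4300 pm

r_n = n²a₀/Z = 9² × 53 / 1
    = 81 × 53 / 1 = 4300 pm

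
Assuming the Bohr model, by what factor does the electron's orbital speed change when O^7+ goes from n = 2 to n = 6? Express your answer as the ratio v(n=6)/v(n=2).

1/3

v ∝ Z^1 · n^-1; with Z fixed, v ∝ n^-1.
v(n=6)/v(n=2) = (6/2)^-1 = 1/3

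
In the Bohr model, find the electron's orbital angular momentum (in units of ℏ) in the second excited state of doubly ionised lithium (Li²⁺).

3

L_n = nℏ, so L/ℏ = n = 3.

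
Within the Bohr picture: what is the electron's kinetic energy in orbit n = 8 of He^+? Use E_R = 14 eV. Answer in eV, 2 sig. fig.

For a Coulomb orbit the virial theorem gives K = −E_n.
E_n = −E_R·Z²/n², so K = E_R·Z²/n² = 14 × 2²/8² = 0.88 eV

0.88 eV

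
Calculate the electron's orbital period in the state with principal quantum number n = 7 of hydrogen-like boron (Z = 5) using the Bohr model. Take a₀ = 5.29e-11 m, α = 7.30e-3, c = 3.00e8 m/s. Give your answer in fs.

2.08 fs

r = n²a₀/Z = 7²·5.29e-11/5 = 5.18e-10 m
v = Zαc/n = 5·0.00730·3.00e8/7 = 1.56e6 m/s
T = 2πr/v = 2.08e-15 s = 2.08 fs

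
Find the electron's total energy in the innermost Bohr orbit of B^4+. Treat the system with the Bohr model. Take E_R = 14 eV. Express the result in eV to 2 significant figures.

-350 eV

E_n = −E_R·Z²/n² = −14 × 5²/1² = -350 eV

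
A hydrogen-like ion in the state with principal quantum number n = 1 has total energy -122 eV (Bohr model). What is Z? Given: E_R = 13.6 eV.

3

E_n = −E_R Z²/n² ⇒ Z² = −E_n n²/E_R = 122 × 1² / 13.6 ≈ 8.97
Z = 3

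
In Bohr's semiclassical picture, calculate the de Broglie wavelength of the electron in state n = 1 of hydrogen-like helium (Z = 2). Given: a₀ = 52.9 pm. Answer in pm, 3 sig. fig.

The Bohr quantisation condition is nλ = 2πr_n.
r_n = n²a₀/Z = 26.4 pm
λ = 2πr_n/n = 2π·26.4/1 = 166 pm

166 pm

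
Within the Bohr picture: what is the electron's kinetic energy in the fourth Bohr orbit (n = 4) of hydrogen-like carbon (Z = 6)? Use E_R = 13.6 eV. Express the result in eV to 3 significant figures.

30.6 eV

For a Coulomb orbit the virial theorem gives K = −E_n.
E_n = −E_R·Z²/n², so K = E_R·Z²/n² = 13.6 × 6²/4² = 30.6 eV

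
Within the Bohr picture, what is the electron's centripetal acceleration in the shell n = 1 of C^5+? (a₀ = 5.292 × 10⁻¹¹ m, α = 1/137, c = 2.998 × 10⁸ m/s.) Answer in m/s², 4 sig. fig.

r = n²a₀/Z = 8.820 × 10⁻¹² m, v = Zαc/n = 1.313 × 10⁷ m/s
a = v²/r = (1.313 × 10⁷)² / 8.820 × 10⁻¹² = 1.955 × 10²⁵ m/s²

1.955 × 10²⁵ m/s²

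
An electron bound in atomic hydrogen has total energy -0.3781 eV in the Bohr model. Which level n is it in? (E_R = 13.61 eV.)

E_n = −E_R Z²/n² ⇒ n² = E_R Z²/(−E_n) = 13.61 × 1² / 0.3781 ≈ 36.00
n = 6

6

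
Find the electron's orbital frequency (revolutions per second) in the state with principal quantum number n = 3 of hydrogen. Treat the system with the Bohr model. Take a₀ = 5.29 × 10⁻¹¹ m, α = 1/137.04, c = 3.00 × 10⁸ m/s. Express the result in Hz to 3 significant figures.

r = n²a₀/Z = 4.76 × 10⁻¹⁰ m, v = Zαc/n = 7.30 × 10⁵ m/s
f = v/(2πr) = 2.44 × 10¹⁴ Hz

2.44 × 10¹⁴ Hz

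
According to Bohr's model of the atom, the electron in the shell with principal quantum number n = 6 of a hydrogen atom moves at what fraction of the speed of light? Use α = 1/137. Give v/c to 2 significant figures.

0.0012

v_n = Zαc/n, so v/c = Zα/n = 1 × 0.0073 / 6 = 0.0012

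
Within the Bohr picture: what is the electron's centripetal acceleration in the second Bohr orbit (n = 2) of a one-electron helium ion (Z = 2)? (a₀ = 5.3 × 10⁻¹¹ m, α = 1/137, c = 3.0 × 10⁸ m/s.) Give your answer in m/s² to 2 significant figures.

4.5 × 10²² m/s²

r = n²a₀/Z = 1.1 × 10⁻¹⁰ m, v = Zαc/n = 2.2 × 10⁶ m/s
a = v²/r = (2.2 × 10⁶)² / 1.1 × 10⁻¹⁰ = 4.5 × 10²² m/s²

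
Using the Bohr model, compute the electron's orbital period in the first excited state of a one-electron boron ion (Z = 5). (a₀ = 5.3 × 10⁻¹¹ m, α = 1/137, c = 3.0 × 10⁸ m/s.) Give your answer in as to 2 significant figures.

49 as

r = n²a₀/Z = 2²·5.3 × 10⁻¹¹/5 = 4.2 × 10⁻¹¹ m
v = Zαc/n = 5·0.0073·3.0 × 10⁸/2 = 5.5 × 10⁶ m/s
T = 2πr/v = 4.9 × 10⁻¹⁷ s = 49 as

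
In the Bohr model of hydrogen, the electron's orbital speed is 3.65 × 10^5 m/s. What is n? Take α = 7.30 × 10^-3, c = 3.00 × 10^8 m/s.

v_n = Zαc/n ⇒ n = Zαc/v = 1 × 0.00730 × 3.00 × 10^8 / 3.65 × 10^5 ≈ 6.00
n = 6

6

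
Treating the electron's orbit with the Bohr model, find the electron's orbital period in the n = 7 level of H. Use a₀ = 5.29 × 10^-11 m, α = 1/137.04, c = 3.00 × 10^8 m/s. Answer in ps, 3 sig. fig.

r = n²a₀/Z = 7²·5.29 × 10^-11/1 = 2.59 × 10^-9 m
v = Zαc/n = 1·0.00730·3.00 × 10^8/7 = 3.13 × 10^5 m/s
T = 2πr/v = 5.21 × 10^-14 s = 0.0521 ps

0.0521 ps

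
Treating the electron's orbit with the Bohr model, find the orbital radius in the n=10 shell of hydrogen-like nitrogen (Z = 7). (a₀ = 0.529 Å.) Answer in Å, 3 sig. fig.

7.56 Å

r_n = n²a₀/Z = 10² × 0.529 / 7
    = 100 × 0.529 / 7 = 7.56 Å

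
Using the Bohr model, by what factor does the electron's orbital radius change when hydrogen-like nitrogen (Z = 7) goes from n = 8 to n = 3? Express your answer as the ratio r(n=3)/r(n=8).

r ∝ Z^-1 · n^2; with Z fixed, r ∝ n^2.
r(n=3)/r(n=8) = (3/8)^2 = 9/64

9/64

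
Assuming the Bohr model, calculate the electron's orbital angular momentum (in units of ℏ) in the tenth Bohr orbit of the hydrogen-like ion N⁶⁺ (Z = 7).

10

L_n = nℏ, so L/ℏ = n = 10.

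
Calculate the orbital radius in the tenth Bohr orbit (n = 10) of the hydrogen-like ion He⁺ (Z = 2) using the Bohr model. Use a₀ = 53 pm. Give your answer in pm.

r_n = n²a₀/Z = 10² × 53 / 2
    = 100 × 53 / 2 = 2600 pm

2600 pm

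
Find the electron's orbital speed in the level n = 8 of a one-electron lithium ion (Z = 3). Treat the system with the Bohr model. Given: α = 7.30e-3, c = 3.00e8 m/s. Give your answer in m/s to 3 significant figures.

8.21e5 m/s

v_n = Zαc/n = 3 × 0.00730 × 3.00e8 / 8
    = 8.21e5 m/s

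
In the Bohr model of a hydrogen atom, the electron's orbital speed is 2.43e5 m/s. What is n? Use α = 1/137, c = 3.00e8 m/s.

v_n = Zαc/n ⇒ n = Zαc/v = 1 × 0.00730 × 3.00e8 / 2.43e5 ≈ 9.01
n = 9

9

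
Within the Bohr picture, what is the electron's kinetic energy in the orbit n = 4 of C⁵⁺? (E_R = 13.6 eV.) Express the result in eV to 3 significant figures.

30.6 eV

For a Coulomb orbit the virial theorem gives K = −E_n.
E_n = −E_R·Z²/n², so K = E_R·Z²/n² = 13.6 × 6²/4² = 30.6 eV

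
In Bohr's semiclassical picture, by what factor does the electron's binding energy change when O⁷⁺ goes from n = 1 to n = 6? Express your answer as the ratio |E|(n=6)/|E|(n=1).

|E| ∝ Z^2 · n^-2; with Z fixed, |E| ∝ n^-2.
|E|(n=6)/|E|(n=1) = (6/1)^-2 = 1/36

1/36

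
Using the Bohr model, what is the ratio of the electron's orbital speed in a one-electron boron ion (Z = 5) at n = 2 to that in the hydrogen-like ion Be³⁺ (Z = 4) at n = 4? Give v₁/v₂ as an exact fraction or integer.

5/2

v ∝ Z^1 · n^-1
v₁/v₂ = (5/4)^1 · (2/4)^-1 = 5/2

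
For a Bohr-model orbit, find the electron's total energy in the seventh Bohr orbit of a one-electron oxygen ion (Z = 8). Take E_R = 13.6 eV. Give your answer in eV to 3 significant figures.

-17.8 eV

E_n = −E_R·Z²/n² = −13.6 × 8²/7² = -17.8 eV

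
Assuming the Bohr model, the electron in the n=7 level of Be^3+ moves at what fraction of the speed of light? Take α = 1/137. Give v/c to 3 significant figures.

v_n = Zαc/n, so v/c = Zα/n = 4 × 0.00730 / 7 = 0.00417

0.00417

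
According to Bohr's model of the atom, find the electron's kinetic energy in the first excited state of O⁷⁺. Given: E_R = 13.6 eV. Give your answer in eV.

For a Coulomb orbit the virial theorem gives K = −E_n.
E_n = −E_R·Z²/n², so K = E_R·Z²/n² = 13.6 × 8²/2² = 218 eV

218 eV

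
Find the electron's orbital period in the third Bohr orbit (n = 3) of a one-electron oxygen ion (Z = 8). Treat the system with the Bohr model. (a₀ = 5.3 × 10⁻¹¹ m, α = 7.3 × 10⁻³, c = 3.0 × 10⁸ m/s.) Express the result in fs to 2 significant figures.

0.064 fs

r = n²a₀/Z = 3²·5.3 × 10⁻¹¹/8 = 6.0 × 10⁻¹¹ m
v = Zαc/n = 8·0.0073·3.0 × 10⁸/3 = 5.8 × 10⁶ m/s
T = 2πr/v = 6.4 × 10⁻¹⁷ s = 0.064 fs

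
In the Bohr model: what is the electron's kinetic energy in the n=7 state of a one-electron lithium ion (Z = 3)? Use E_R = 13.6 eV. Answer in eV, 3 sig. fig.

For a Coulomb orbit the virial theorem gives K = −E_n.
E_n = −E_R·Z²/n², so K = E_R·Z²/n² = 13.6 × 3²/7² = 2.50 eV

2.50 eV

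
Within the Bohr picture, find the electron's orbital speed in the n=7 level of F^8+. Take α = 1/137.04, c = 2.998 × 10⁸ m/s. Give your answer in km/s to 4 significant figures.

2813 km/s

v_n = Zαc/n = 9 × 0.007297 × 2.998 × 10⁸ / 7
    = 2813 km/s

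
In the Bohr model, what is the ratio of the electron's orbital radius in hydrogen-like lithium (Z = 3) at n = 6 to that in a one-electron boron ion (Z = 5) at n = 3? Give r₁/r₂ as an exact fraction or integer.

20/3

r ∝ Z^-1 · n^2
r₁/r₂ = (3/5)^-1 · (6/3)^2 = 20/3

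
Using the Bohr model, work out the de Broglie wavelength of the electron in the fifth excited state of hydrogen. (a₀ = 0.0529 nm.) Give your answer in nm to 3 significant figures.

The Bohr quantisation condition is nλ = 2πr_n.
r_n = n²a₀/Z = 1.90 nm
λ = 2πr_n/n = 2π·1.90/6 = 1.99 nm

1.99 nm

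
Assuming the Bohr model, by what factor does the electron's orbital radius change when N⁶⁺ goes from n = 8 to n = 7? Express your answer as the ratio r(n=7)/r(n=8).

r ∝ Z^-1 · n^2; with Z fixed, r ∝ n^2.
r(n=7)/r(n=8) = (7/8)^2 = 49/64

49/64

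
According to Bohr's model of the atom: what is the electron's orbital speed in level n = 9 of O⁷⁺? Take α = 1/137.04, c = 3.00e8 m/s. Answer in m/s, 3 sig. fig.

v_n = Zαc/n = 8 × 0.00730 × 3.00e8 / 9
    = 1.95e6 m/s

1.95e6 m/s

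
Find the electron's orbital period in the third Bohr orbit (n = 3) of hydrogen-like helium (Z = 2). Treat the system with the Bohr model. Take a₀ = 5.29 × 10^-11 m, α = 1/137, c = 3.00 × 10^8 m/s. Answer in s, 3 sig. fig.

r = n²a₀/Z = 3²·5.29 × 10^-11/2 = 2.38 × 10^-10 m
v = Zαc/n = 2·0.00730·3.00 × 10^8/3 = 1.46 × 10^6 m/s
T = 2πr/v = 1.02 × 10^-15 s

1.02 × 10^-15 s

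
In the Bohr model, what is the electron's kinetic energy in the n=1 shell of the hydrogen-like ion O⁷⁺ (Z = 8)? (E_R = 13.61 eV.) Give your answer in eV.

For a Coulomb orbit the virial theorem gives K = −E_n.
E_n = −E_R·Z²/n², so K = E_R·Z²/n² = 13.61 × 8²/1² = 871.0 eV

871.0 eV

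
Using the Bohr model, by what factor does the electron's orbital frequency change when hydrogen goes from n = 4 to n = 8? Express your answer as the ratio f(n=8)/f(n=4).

1/8

f ∝ Z^2 · n^-3; with Z fixed, f ∝ n^-3.
f(n=8)/f(n=4) = (8/4)^-3 = 1/8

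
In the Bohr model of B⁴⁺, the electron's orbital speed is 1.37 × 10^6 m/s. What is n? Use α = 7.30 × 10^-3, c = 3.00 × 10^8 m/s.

8

v_n = Zαc/n ⇒ n = Zαc/v = 5 × 0.00730 × 3.00 × 10^8 / 1.37 × 10^6 ≈ 7.99
n = 8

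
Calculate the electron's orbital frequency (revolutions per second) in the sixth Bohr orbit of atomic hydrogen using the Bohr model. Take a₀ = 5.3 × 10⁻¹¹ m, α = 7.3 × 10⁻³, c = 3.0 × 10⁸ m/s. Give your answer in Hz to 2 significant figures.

r = n²a₀/Z = 1.9 × 10⁻⁹ m, v = Zαc/n = 3.6 × 10⁵ m/s
f = v/(2πr) = 3.0 × 10¹³ Hz

3.0 × 10¹³ Hz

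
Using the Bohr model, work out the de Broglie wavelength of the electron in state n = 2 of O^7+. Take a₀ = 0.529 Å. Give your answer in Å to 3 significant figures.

The Bohr quantisation condition is nλ = 2πr_n.
r_n = n²a₀/Z = 0.265 Å
λ = 2πr_n/n = 2π·0.265/2 = 0.831 Å

0.831 Å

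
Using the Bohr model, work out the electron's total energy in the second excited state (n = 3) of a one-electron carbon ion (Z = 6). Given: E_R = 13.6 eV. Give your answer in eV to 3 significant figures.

E_n = −E_R·Z²/n² = −13.6 × 6²/3² = -54.4 eV

-54.4 eV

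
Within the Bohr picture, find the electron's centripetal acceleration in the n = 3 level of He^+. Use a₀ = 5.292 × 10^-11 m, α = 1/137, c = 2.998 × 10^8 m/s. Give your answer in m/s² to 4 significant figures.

r = n²a₀/Z = 2.381 × 10^-10 m, v = Zαc/n = 1.459 × 10^6 m/s
a = v²/r = (1.459 × 10^6)² / 2.381 × 10^-10 = 8.937 × 10^21 m/s²

8.937 × 10^21 m/s²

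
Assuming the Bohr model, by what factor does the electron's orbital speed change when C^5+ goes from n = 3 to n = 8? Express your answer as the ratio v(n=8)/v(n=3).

3/8

v ∝ Z^1 · n^-1; with Z fixed, v ∝ n^-1.
v(n=8)/v(n=3) = (8/3)^-1 = 3/8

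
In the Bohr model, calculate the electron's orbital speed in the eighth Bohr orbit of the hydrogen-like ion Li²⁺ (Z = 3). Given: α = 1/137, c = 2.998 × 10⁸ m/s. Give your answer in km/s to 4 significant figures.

820.6 km/s

v_n = Zαc/n = 3 × 0.007299 × 2.998 × 10⁸ / 8
    = 820.6 km/s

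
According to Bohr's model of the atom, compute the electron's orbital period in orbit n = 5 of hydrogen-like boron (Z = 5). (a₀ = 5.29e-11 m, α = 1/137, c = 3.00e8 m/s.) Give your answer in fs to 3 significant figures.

0.759 fs

r = n²a₀/Z = 5²·5.29e-11/5 = 2.64e-10 m
v = Zαc/n = 5·0.00730·3.00e8/5 = 2.19e6 m/s
T = 2πr/v = 7.59e-16 s = 0.759 fs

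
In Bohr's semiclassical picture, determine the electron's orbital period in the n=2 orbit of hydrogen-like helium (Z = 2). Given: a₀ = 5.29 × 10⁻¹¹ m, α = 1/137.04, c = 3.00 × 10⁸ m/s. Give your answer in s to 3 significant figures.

r = n²a₀/Z = 2²·5.29 × 10⁻¹¹/2 = 1.06 × 10⁻¹⁰ m
v = Zαc/n = 2·0.00730·3.00 × 10⁸/2 = 2.19 × 10⁶ m/s
T = 2πr/v = 3.04 × 10⁻¹⁶ s

3.04 × 10⁻¹⁶ s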